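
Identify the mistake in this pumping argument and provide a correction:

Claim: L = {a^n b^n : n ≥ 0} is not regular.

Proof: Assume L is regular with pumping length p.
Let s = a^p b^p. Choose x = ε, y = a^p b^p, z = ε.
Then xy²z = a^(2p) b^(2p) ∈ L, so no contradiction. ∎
Error: The decomposition violates |xy| ≤ p. With y = a^p b^p, |xy| = |y| = 2p > p. (The proof also miscomputes xy²z, which would be a^p b^p a^p b^p rather than a^(2p) b^(2p), and it wrongly treats one harmless decomposition as settling the matter — the prover does not get to choose the decomposition.)

Correction: The pumping lemma requires |xy| ≤ p, and the argument must handle every decomposition satisfying |xy| ≤ p, |y| ≥ 1. Since s starts with p a's, any such y consists only of a's, say y = a^k with k ≥ 1. Then xy²z = a^(p+k) b^p has unequal numbers of a's and b's, so xy²z ∉ L — the required contradiction.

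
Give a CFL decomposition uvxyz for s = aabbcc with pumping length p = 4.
u='a', v='a', x='bb', y='c', z='c'

For s = aabbcc with pumping length p = 4:

One valid decomposition:
- u = 'a'
- v = 'a'
- x = 'bb'
- y = 'c'
- z = 'c'

Verification:
- uvxyz = 'a' + 'a' + 'bb' + 'c' + 'c' = aabbcc ✓
- |vxy| = |'abbc'| = 4 ≤ 4 ✓
- |vy| = |'ac'| = 2 > 0 ✓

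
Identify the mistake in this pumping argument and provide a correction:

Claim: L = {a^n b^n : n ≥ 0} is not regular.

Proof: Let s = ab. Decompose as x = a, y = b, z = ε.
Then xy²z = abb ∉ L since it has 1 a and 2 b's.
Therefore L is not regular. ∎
Error: The string s = ab might be shorter than the pumping length p.

Correction: Choose s = a^p b^p to ensure |s| ≥ p. Also, the decomposition is wrong: with |xy| ≤ p, y cannot include b's when s starts with p a's.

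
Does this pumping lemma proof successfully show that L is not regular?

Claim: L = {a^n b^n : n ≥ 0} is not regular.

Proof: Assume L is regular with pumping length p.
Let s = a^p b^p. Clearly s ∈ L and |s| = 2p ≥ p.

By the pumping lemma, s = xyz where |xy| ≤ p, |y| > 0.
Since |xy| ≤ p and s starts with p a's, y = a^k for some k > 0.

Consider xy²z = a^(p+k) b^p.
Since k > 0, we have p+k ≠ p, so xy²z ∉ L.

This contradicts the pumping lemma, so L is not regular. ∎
The proof is correct.

This proof is valid because:
1. The string s = a^p b^p is correctly in L
2. The decomposition analysis is correct: y must consist only of a's
3. The contradiction is valid: pumping increases a's but not b's
4. The conclusion follows logically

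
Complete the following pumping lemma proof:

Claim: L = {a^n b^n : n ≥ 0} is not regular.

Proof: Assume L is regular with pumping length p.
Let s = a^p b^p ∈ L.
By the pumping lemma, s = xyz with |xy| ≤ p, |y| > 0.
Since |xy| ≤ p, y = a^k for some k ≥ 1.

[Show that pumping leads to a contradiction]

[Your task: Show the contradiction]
Consider xy²z = a^(p+k) b^p.

Since k ≥ 1, we have p + k > p.
So xy²z has more a's than b's: (p+k) a's vs p b's.
This means xy²z ∉ L because a^n b^n requires equal counts.

This contradicts the pumping lemma which states xy²z ∈ L.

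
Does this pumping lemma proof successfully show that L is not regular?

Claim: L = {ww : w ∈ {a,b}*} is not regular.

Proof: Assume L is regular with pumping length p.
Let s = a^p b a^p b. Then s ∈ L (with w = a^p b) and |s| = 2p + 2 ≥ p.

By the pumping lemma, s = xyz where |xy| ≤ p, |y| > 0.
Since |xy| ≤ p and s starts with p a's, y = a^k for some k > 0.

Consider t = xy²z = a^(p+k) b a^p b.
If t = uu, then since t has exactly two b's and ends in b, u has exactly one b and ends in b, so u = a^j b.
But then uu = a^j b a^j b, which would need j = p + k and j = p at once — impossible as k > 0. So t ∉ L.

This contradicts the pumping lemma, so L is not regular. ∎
The proof is correct.

This proof is valid because:
1. s = a^p b a^p b is in L and is chosen in terms of p, so |s| ≥ p holds for every p
2. The decomposition analysis is correct: |xy| ≤ p forces y to lie inside the leading a's
3. The contradiction is valid: the argument shows a^(p+k) b a^p b cannot be split into two equal halves
4. The conclusion follows logically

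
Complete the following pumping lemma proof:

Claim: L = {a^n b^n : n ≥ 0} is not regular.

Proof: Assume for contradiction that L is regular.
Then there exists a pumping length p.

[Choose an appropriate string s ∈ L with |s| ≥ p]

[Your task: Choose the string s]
s = a^p b^p

This string is in L (has equal a's and b's) and has length 2p ≥ p.
Any decomposition xyz with |xy| ≤ p means y consists only of a's,
so pumping will unbalance the counts.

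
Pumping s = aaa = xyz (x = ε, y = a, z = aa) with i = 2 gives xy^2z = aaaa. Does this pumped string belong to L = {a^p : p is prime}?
No

xy²z = ε · aa · aa = aaaa.
aaaa has length 4 = 2 × 2, which is not prime, so it is not in L.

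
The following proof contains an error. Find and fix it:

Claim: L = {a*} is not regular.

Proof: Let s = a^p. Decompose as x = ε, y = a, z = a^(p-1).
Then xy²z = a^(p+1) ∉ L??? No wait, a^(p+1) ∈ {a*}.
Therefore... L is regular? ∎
Error: The proof attempts to show a*  is not regular, but a* IS regular!

Correction: a* is a regular language (recognized by a simple DFA with one accepting state and self-loop on 'a'). The pumping lemma can only prove non-regularity, not regularity. For regular languages, pumping always works.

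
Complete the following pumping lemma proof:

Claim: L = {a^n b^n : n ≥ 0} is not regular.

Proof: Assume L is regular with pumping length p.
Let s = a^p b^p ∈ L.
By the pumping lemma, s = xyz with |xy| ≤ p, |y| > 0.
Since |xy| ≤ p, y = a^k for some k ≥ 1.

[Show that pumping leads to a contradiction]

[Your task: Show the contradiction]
Consider xy²z = a^(p+k) b^p.

Since k ≥ 1, we have p + k > p.
So xy²z has more a's than b's: (p+k) a's vs p b's.
This means xy²z ∉ L because a^n b^n requires equal counts.

This contradicts the pumping lemma which states xy²z ∈ L.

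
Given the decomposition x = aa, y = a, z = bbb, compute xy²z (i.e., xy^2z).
aaaabbb

Given x = 'aa', y = 'a', z = 'bbb' and i = 2:

xy^2z = x + y·y·...·y (2 times) + z
       = 'aa' + 'a'^2 + 'bbb'
       = 'aa' + 'aa' + 'bbb'
       = 'aaaabbb'

The pumped string is 'aaaabbb' with length 7.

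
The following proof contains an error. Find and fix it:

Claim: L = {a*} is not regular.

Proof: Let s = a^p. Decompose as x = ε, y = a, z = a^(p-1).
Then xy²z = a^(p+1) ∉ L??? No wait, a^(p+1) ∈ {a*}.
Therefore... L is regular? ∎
Error: The proof attempts to show a*  is not regular, but a* IS regular!

Correction: a* is a regular language (recognized by a simple DFA with one accepting state and self-loop on 'a'). The pumping lemma can only prove non-regularity, not regularity. For regular languages, pumping always works.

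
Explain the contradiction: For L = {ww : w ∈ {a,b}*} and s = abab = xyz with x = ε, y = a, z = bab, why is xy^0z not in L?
xy⁰z = bab ∉ L

Pumping with i = 0 replaces y = a by y⁰ = ε:
- Original: s = xyz = abab; abab splits into halves ab · ab, which are equal, so it is in L (w = ab)
- Pumped: xy⁰z = ε · ε · bab = bab
- bab has odd length 3, so it cannot be written as ww and is not in L

The pumping lemma would require xy⁰z ∈ L, so this decomposition yields a contradiction.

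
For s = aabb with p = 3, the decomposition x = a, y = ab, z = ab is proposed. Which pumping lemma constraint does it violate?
Violated: xyz = s

The decomposition x = a, y = ab, z = ab for s = aabb with p = 3
violates the constraint: xyz = s

xyz = 'a' + 'ab' + 'ab' = 'aabab' ≠ 'aabb' = s. The decomposition doesn't reconstruct s.

Pumping lemma constraints:
1. xyz = s (decomposition is valid)
2. |xy| ≤ p
3. |y| > 0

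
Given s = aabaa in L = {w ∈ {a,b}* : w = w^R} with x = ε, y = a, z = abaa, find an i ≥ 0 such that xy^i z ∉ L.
i = 0

xy⁰z = ε · ε · abaa = abaa; abaa reversed is aaba ≠ abaa, so it is not a palindrome and is not in L.
(Other choices also work, e.g. i = 2, 3; only i = 1 is guaranteed to stay in L since xy¹z = s.)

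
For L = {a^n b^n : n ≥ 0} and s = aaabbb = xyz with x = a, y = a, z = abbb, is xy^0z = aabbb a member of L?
No

xy⁰z = a · ε · abbb = aabbb.
aabbb has 2 a's and 3 b's; 2 ≠ 3, so it is not in L.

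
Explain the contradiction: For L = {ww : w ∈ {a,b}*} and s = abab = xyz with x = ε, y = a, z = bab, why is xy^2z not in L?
xy²z = aabab ∉ L

Pumping with i = 2 replaces y = a by y² = aa:
- Original: s = xyz = abab; abab splits into halves ab · ab, which are equal, so it is in L (w = ab)
- Pumped: xy²z = ε · aa · bab = aabab
- aabab has odd length 5, so it cannot be written as ww and is not in L

The pumping lemma would require xy²z ∈ L, so this decomposition yields a contradiction.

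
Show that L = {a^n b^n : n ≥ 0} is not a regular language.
Assume for contradiction that L is regular, and let p ≥ 1 be the pumping length given by the pumping lemma.
Choose s = a^p b^p. Then s ∈ L and |s| = 2p ≥ p.
By the pumping lemma, s = xyz for some x, y, z with |xy| ≤ p, |y| ≥ 1, and xy^i z ∈ L for every i ≥ 0.
Since |xy| ≤ p and the first p symbols of s are all a's, we must have y = a^k for some k with 1 ≤ k ≤ p.

Take i = 2: xy²z = a^(p + k) b^p.
This string has p + k a's but p b's, and p + k > p because k ≥ 1. So xy²z ∉ L.

This contradicts the pumping lemma, which requires xy^i z ∈ L for all i ≥ 0.
Hence L = {a^n b^n : n ≥ 0} is not regular. ∎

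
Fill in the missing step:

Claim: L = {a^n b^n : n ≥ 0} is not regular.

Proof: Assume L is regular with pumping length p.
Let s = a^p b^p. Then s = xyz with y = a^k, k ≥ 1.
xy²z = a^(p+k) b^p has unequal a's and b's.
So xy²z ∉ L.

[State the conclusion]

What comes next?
This contradicts the pumping lemma for regular languages,
which guarantees xy^i z ∈ L for all i ≥ 0.

Since our assumption that L is regular leads to a contradiction,
we conclude that L = {a^n b^n : n ≥ 0} is NOT regular. ∎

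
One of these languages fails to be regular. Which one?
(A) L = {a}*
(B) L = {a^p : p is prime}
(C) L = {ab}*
(B) {a^p : p is prime}

(B) L = {a^p : p is prime} is NOT regular.

The pumping lemma can be used to prove this:
After pumping, the length becomes composite

The other languages are regular because they can be recognized by finite automata.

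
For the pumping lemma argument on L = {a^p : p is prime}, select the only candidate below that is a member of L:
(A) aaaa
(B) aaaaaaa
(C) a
(B) aaaaaaa

The pumping lemma is applied to a string s that lies in L, so first check membership of each option:
- (A) aaaa has length 4 = 2 × 2, which is not prime, so it is not in L ✗
- (B) aaaaaaa has length 7, which is prime, so it is in L ✓
- (C) a has length 1, which is not prime, so it is not in L ✗

Only (B) aaaaaaa is in L, so it is the only candidate that could play the role of s.
(In a complete proof one picks s in terms of the pumping length p so that |s| ≥ p is guaranteed; a fixed string like aaaaaaa illustrates the shape of such an s.)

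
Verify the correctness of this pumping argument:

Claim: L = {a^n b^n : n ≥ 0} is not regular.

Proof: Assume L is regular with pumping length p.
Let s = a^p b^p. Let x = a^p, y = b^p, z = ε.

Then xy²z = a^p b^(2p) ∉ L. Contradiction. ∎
The proof is INCORRECT.

Error: The decomposition violates |xy| ≤ p.
With x = a^p and y = b^p, we have |xy| = 2p > p.
The pumping lemma requires |xy| ≤ p, so y must be within the first p characters.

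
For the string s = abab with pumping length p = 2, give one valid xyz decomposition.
x = '', y = 'ab', z = 'ab'

For s = abab and p = 2, one valid decomposition is:
- x = '' (length 0)
- y = 'ab' (length 2)
- z = 'ab' (length 2)

Verification:
- xyz = '' + 'ab' + 'ab' = abab ✓
- |xy| = 2 ≤ 2 ✓
- |y| = 2 > 0 ✓

All pumping lemma constraints are satisfied.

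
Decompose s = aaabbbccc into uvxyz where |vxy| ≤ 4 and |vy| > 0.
u='aa', v='a', x='bb', y='b', z='ccc'

For s = aaabbbccc with pumping length p = 4:

One valid decomposition:
- u = 'aa'
- v = 'a'
- x = 'bb'
- y = 'b'
- z = 'ccc'

Verification:
- uvxyz = 'aa' + 'a' + 'bb' + 'b' + 'ccc' = aaabbbccc ✓
- |vxy| = |'abbb'| = 4 ≤ 4 ✓
- |vy| = |'ab'| = 2 > 0 ✓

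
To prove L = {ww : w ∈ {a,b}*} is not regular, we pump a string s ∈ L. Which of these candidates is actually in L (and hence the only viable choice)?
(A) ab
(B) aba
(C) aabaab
(C) aabaab

The pumping lemma is applied to a string s that lies in L, so first check membership of each option:
- (A) ab has length 2; its halves are a and b, which differ, so it is not in L ✗
- (B) aba has odd length 3, so it cannot be written as ww and is not in L ✗
- (C) aabaab splits into halves aab · aab, which are equal, so it is in L (w = aab) ✓

Only (C) aabaab is in L, so it is the only candidate that could play the role of s.
(In a complete proof one picks s in terms of the pumping length p so that |s| ≥ p is guaranteed; a fixed string like aabaab illustrates the shape of such an s.)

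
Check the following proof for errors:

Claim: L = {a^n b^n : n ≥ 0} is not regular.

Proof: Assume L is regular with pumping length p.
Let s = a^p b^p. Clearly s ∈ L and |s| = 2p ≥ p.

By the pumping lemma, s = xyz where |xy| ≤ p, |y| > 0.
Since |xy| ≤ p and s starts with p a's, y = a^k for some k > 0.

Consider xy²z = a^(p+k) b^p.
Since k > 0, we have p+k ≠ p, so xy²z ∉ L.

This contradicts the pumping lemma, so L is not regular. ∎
The proof is correct.

This proof is valid because:
1. The string s = a^p b^p is correctly in L
2. The decomposition analysis is correct: y must consist only of a's
3. The contradiction is valid: pumping increases a's but not b's
4. The conclusion follows logically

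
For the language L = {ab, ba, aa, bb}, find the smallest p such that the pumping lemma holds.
p = 3

For a finite language L, the pumping lemma holds vacuously if p > max|s| for s ∈ L.

The longest string in L = {ab, ba, aa, bb} has length 2.
If p = 3, then no string s ∈ L has |s| ≥ p, so the condition is vacuously true.

The minimum pumping length is p = 3.

Why no smaller p works: for any p ≤ 2, the longest string s ∈ L has |s| = 2 ≥ p, so it would
have to be pumpable; but pumping up (i = 2, 3, ...) produces ever longer strings, which cannot all lie in the
finite language L. So the pumping property fails for every p ≤ 2.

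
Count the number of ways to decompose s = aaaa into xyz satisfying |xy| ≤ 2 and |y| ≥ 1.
3

For s = 'aaaa' with pumping length p = 2:

Constraints: |xy| ≤ 2, |y| > 0

Valid decompositions (|xy| ≤ p, |y| ≥ 1):
  • x='', y='a', z='aaa'
  • x='a', y='a', z='aa'
  • x='', y='aa', z='aa'

Total count: 3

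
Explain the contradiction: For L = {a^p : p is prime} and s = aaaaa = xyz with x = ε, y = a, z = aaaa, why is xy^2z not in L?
xy²z = aaaaaa ∉ L

Pumping with i = 2 replaces y = a by y² = aa:
- Original: s = xyz = aaaaa; aaaaa has length 5, which is prime, so it is in L
- Pumped: xy²z = ε · aa · aaaa = aaaaaa
- aaaaaa has length 6 = 2 × 3, which is not prime, so it is not in L

The pumping lemma would require xy²z ∈ L, so this decomposition yields a contradiction.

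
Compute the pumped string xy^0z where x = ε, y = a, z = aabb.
aabb

Given x = '', y = 'a', z = 'aabb' and i = 0:

xy^0z = x + y·y·...·y (0 times) + z
       = '' + 'a'^0 + 'aabb'
       = '' + '' + 'aabb'
       = 'aabb'

The pumped string is 'aabb' with length 4.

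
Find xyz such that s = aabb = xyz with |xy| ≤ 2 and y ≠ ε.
x = '', y = 'aa', z = 'bb'

For s = aabb and p = 2, one valid decomposition is:
- x = '' (length 0)
- y = 'aa' (length 2)
- z = 'bb' (length 2)

Verification:
- xyz = '' + 'aa' + 'bb' = aabb ✓
- |xy| = 2 ≤ 2 ✓
- |y| = 2 > 0 ✓

All pumping lemma constraints are satisfied.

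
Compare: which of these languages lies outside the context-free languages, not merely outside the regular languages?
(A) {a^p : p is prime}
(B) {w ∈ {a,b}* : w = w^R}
(A) {a^p : p is prime}

(A) {a^p : p is prime} requires the CFL pumping lemma.

- {w ∈ {a,b}* : w = w^R} is context-free (but not regular)
  • Can be shown non-regular with the regular pumping lemma
  • After pumping, the string is no longer symmetric

- {a^p : p is prime} is NOT context-free
  • Requires the CFL pumping lemma to prove
  • The CFL pumping lemma also fails because prime gaps are unbounded

The CFL pumping lemma is "stronger" in that it can prove non-membership
in the larger class of context-free languages.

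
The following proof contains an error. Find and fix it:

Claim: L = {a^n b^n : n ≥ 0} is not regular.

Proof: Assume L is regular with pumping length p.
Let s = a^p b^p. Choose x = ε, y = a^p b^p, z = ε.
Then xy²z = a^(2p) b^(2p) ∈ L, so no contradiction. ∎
Error: The decomposition violates |xy| ≤ p. With y = a^p b^p, |xy| = |y| = 2p > p. (The proof also miscomputes xy²z, which would be a^p b^p a^p b^p rather than a^(2p) b^(2p), and it wrongly treats one harmless decomposition as settling the matter — the prover does not get to choose the decomposition.)

Correction: The pumping lemma requires |xy| ≤ p, and the argument must handle every decomposition satisfying |xy| ≤ p, |y| ≥ 1. Since s starts with p a's, any such y consists only of a's, say y = a^k with k ≥ 1. Then xy²z = a^(p+k) b^p has unequal numbers of a's and b's, so xy²z ∉ L — the required contradiction.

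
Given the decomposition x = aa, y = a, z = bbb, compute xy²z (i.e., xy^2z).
aaaabbb

Given x = 'aa', y = 'a', z = 'bbb' and i = 2:

xy^2z = x + y·y·...·y (2 times) + z
       = 'aa' + 'a'^2 + 'bbb'
       = 'aa' + 'aa' + 'bbb'
       = 'aaaabbb'

The pumped string is 'aaaabbb' with length 7.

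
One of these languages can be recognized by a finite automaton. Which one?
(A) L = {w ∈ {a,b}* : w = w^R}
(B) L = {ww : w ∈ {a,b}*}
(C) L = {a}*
(C) {a}*

(C) L = {a}* is regular.

This can be recognized by a finite automaton (DFA/NFA).
Regular expressions like {a}* define regular languages.

The other choices are not regular:
- {ww : w ∈ {a,b}*}: After pumping, the two halves no longer match
- {w ∈ {a,b}* : w = w^R}: After pumping, the string is no longer symmetric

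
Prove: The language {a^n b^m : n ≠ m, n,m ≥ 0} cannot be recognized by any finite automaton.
Assume for contradiction that L is regular, and let p ≥ 1 be the pumping length given by the pumping lemma.
Choose s = a^p b^(p + p!). Then s ∈ L because p ≠ p + p! (as p! ≥ 1), and |s| ≥ p.
By the pumping lemma, s = xyz for some x, y, z with |xy| ≤ p, |y| ≥ 1, and xy^i z ∈ L for every i ≥ 0.
Since |xy| ≤ p and the first p symbols of s are all a's, y = a^k for some k with 1 ≤ k ≤ p.
For every i ≥ 0, xy^i z = a^(p + (i − 1)k) b^(p + p!).

Because 1 ≤ k ≤ p, k divides p!. Let t = p!/k (a positive integer) and take i = t + 1.
Then the number of a's is p + tk = p + p!, which equals the number of b's.
So xy^(t+1) z = a^(p + p!) b^(p + p!) has equally many a's and b's and is NOT in L.

This contradicts the pumping lemma, which requires xy^i z ∈ L for all i ≥ 0.
Hence L = {a^n b^m : n ≠ m, n,m ≥ 0} is not regular. ∎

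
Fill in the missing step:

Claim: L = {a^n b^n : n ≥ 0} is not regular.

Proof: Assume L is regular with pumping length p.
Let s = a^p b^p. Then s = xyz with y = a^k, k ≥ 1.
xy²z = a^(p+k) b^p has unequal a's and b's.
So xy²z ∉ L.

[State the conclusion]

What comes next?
This contradicts the pumping lemma for regular languages,
which guarantees xy^i z ∈ L for all i ≥ 0.

Since our assumption that L is regular leads to a contradiction,
we conclude that L = {a^n b^n : n ≥ 0} is NOT regular. ∎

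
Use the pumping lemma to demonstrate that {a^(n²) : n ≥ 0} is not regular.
Assume for contradiction that L is regular, and let p ≥ 1 be the pumping length given by the pumping lemma.
Choose s = a^(p²). Then s ∈ L and |s| = p² ≥ p.
By the pumping lemma, s = xyz for some x, y, z with |xy| ≤ p, |y| ≥ 1, and xy^i z ∈ L for every i ≥ 0.
Here y = a^k for some k with 1 ≤ k ≤ |xy| ≤ p.

Take i = 2: |xy²z| = p² + k.
Now p² < p² + k ≤ p² + p < p² + 2p + 1 = (p + 1)².
So |xy²z| lies strictly between the consecutive squares p² and (p + 1)², hence is not a perfect square, and xy²z ∉ L.

This contradicts the pumping lemma, which requires xy^i z ∈ L for all i ≥ 0.
Hence L = {a^(n²) : n ≥ 0} is not regular. ∎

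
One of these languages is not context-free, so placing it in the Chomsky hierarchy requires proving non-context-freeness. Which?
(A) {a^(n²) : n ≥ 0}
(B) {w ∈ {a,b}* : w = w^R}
(A) {a^(n²) : n ≥ 0}

(A) {a^(n²) : n ≥ 0} requires the CFL pumping lemma.

- {w ∈ {a,b}* : w = w^R} is context-free (but not regular)
  • Can be shown non-regular with the regular pumping lemma
  • After pumping, the string is no longer symmetric

- {a^(n²) : n ≥ 0} is NOT context-free
  • Requires the CFL pumping lemma to prove
  • Gaps between squares grow unboundedly

The CFL pumping lemma is "stronger" in that it can prove non-membership
in the larger class of context-free languages.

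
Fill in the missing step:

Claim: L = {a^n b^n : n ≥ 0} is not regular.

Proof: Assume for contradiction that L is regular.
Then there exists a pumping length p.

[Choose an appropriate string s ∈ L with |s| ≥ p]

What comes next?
s = a^p b^p

This string is in L (has equal a's and b's) and has length 2p ≥ p.
Any decomposition xyz with |xy| ≤ p means y consists only of a's,
so pumping will unbalance the counts.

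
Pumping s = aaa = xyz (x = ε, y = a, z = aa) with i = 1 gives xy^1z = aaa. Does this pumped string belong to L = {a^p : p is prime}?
Yes

xy¹z = ε · a · aa = aaa.
aaa has length 3, which is prime, so it is in L.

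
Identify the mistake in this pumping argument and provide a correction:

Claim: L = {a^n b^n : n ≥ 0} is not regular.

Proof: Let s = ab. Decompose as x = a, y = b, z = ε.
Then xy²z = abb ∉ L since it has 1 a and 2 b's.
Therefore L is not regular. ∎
Error: The string s = ab might be shorter than the pumping length p.

Correction: Choose s = a^p b^p to ensure |s| ≥ p. Also, the decomposition is wrong: with |xy| ≤ p, y cannot include b's when s starts with p a's.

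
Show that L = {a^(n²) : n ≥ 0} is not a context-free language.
Assume for contradiction that L is context-free, and let p ≥ 1 be the pumping length given by the pumping lemma for CFLs.
Choose s = a^(p²). Then s ∈ L and |s| = p² ≥ p.
By the CFL pumping lemma, s = uvxyz for some u, v, x, y, z with |vxy| ≤ p, |vy| ≥ 1, and uv^i xy^i z ∈ L for every i ≥ 0.
All symbols are a's, so only lengths matter: let k = |vy|, with 1 ≤ k ≤ |vxy| ≤ p.

Take i = 2: |uv²xy²z| = p² + k, and p² < p² + k ≤ p² + p < (p + 1)².
So the length lies strictly between consecutive squares and is not a perfect square; uv²xy²z ∉ L.

This contradicts the CFL pumping lemma, which requires uv^i xy^i z ∈ L for all i ≥ 0.
Hence L = {a^(n²) : n ≥ 0} is not context-free. ∎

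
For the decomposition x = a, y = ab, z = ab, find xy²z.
aababab

Given x = 'a', y = 'ab', z = 'ab' and i = 2:

xy^2z = x + y·y·...·y (2 times) + z
       = 'a' + 'ab'^2 + 'ab'
       = 'a' + 'abab' + 'ab'
       = 'aababab'

The pumped string is 'aababab' with length 7.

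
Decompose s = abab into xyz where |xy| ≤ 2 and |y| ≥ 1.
x = '', y = 'a', z = 'bab'

For s = abab and p = 2, one valid decomposition is:
- x = '' (length 0)
- y = 'a' (length 1)
- z = 'bab' (length 3)

Verification:
- xyz = '' + 'a' + 'bab' = abab ✓
- |xy| = 1 ≤ 2 ✓
- |y| = 1 > 0 ✓

All pumping lemma constraints are satisfied.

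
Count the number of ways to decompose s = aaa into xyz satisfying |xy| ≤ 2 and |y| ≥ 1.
3

For s = 'aaa' with pumping length p = 2:

Constraints: |xy| ≤ 2, |y| > 0

Valid decompositions (|xy| ≤ p, |y| ≥ 1):
  • x='', y='a', z='aa'
  • x='a', y='a', z='a'
  • x='', y='aa', z='a'

Total count: 3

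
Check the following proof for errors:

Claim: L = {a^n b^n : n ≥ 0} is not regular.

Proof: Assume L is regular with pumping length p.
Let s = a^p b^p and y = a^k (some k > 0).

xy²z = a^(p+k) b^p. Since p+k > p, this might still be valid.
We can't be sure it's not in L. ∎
The proof is INCORRECT.

Error: The conclusion is wrong.
xy²z = a^(p+k) b^p is definitely NOT in L because the number of a's (p+k) ≠ number of b's (p).
The proof incorrectly doubts what is actually a valid contradiction.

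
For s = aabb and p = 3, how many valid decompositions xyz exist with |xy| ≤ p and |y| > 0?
6

For s = 'aabb' with pumping length p = 3:

Constraints: |xy| ≤ 3, |y| > 0

Valid decompositions (|xy| ≤ p, |y| ≥ 1):
  • x='', y='a', z='abb'
  • x='a', y='a', z='bb'
  • x='', y='aa', z='bb'
  • x='aa', y='b', z='b'
  • x='a', y='ab', z='b'
  • x='', y='aab', z='b'

Total count: 6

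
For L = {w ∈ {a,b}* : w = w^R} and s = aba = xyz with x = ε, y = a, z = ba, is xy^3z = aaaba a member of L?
No

xy³z = ε · aaa · ba = aaaba.
aaaba reversed is abaaa ≠ aaaba, so it is not a palindrome and is not in L.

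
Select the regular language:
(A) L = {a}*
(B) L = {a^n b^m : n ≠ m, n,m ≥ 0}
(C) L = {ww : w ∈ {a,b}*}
(A) {a}*

(A) L = {a}* is regular.

This can be recognized by a finite automaton (DFA/NFA).
Regular expressions like {a}* define regular languages.

The other choices are not regular:
- {a^n b^m : n ≠ m, n,m ≥ 0}: After pumping a's, we can make n = m
- {ww : w ∈ {a,b}*}: After pumping, the two halves no longer match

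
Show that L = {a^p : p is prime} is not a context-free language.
Assume for contradiction that L is context-free, and let p ≥ 1 be the pumping length given by the pumping lemma for CFLs.
Choose a prime q with q ≥ p and let s = a^q. Then s ∈ L and |s| = q ≥ p.
By the CFL pumping lemma, s = uvxyz for some u, v, x, y, z with |vxy| ≤ p, |vy| ≥ 1, and uv^i xy^i z ∈ L for every i ≥ 0.
All symbols are a's, so only lengths matter: let k = |vy|, with 1 ≤ k ≤ p. Then |uv^i xy^i z| = q + (i − 1)k.

Take i = q + 1: the length is q + qk = q(k + 1).
Both factors satisfy q ≥ 2 and k + 1 ≥ 2, so q(k + 1) is composite and uv^(q+1) xy^(q+1) z ∉ L.

This contradicts the CFL pumping lemma, which requires uv^i xy^i z ∈ L for all i ≥ 0.
Hence L = {a^p : p is prime} is not context-free. ∎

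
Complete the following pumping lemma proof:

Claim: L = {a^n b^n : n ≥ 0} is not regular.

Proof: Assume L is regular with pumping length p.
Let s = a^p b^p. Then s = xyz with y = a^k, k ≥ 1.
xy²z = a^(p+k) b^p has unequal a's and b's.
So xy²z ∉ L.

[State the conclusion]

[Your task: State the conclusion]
This contradicts the pumping lemma for regular languages,
which guarantees xy^i z ∈ L for all i ≥ 0.

Since our assumption that L is regular leads to a contradiction,
we conclude that L = {a^n b^n : n ≥ 0} is NOT regular. ∎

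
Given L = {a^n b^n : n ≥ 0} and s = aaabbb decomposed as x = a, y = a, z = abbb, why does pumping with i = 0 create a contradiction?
xy⁰z = aabbb ∉ L

Pumping with i = 0 replaces y = a by y⁰ = ε:
- Original: s = xyz = aaabbb; aaabbb = a^3 b^3 has equal counts (3 = 3), so it is in L
- Pumped: xy⁰z = a · ε · abbb = aabbb
- aabbb has 2 a's and 3 b's; 2 ≠ 3, so it is not in L

The pumping lemma would require xy⁰z ∈ L, so this decomposition yields a contradiction.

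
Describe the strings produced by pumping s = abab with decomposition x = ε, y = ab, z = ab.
{xy^i z : i ≥ 0} = {(ab)^(i+1) : i ≥ 0} = {ab, abab, ababab, ...}

With x = ε, y = ab, z = ab: Pumping 'ab' gives strings of alternating a's and b's.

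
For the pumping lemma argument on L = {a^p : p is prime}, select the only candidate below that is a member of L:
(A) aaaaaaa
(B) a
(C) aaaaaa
(A) aaaaaaa

The pumping lemma is applied to a string s that lies in L, so first check membership of each option:
- (A) aaaaaaa has length 7, which is prime, so it is in L ✓
- (B) a has length 1, which is not prime, so it is not in L ✗
- (C) aaaaaa has length 6 = 2 × 3, which is not prime, so it is not in L ✗

Only (A) aaaaaaa is in L, so it is the only candidate that could play the role of s.
(In a complete proof one picks s in terms of the pumping length p so that |s| ≥ p is guaranteed; a fixed string like aaaaaaa illustrates the shape of such an s.)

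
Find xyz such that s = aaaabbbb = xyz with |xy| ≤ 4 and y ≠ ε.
x = 'a', y = 'aa', z = 'abbbb'

For s = aaaabbbb and p = 4, one valid decomposition is:
- x = 'a' (length 1)
- y = 'aa' (length 2)
- z = 'abbbb' (length 5)

Verification:
- xyz = 'a' + 'aa' + 'abbbb' = aaaabbbb ✓
- |xy| = 3 ≤ 4 ✓
- |y| = 2 > 0 ✓

All pumping lemma constraints are satisfied.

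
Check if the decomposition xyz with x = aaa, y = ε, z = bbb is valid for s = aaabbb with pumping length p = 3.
Violated: |y| > 0

The decomposition x = aaa, y = ε, z = bbb for s = aaabbb with p = 3
violates the constraint: |y| > 0

|y| = 0, but the pumping lemma requires |y| > 0 (y must be non-empty).

Pumping lemma constraints:
1. xyz = s (decomposition is valid)
2. |xy| ≤ p
3. |y| > 0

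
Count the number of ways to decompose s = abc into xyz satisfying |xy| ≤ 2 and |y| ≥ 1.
3

For s = 'abc' with pumping length p = 2:

Constraints: |xy| ≤ 2, |y| > 0

Valid decompositions (|xy| ≤ p, |y| ≥ 1):
  • x='', y='a', z='bc'
  • x='a', y='b', z='c'
  • x='', y='ab', z='c'

Total count: 3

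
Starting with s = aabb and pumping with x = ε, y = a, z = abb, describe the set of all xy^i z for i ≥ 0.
{xy^i z : i ≥ 0} = {a^(i+1) b^2 : i ≥ 0} = {abb, aabb, aaabb, ...}

With x = ε, y = a, z = abb: Starting with aabb and pumping the first 'a' (z = abb keeps the second 'a'), we get strings with i+1 a's followed by 2 b's for i = 0, 1, 2, ...; note bb is not produced because z always contributes one a.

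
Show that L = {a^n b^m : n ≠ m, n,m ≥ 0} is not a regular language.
Assume for contradiction that L is regular, and let p ≥ 1 be the pumping length given by the pumping lemma.
Choose s = a^p b^(p + p!). Then s ∈ L because p ≠ p + p! (as p! ≥ 1), and |s| ≥ p.
By the pumping lemma, s = xyz for some x, y, z with |xy| ≤ p, |y| ≥ 1, and xy^i z ∈ L for every i ≥ 0.
Since |xy| ≤ p and the first p symbols of s are all a's, y = a^k for some k with 1 ≤ k ≤ p.
For every i ≥ 0, xy^i z = a^(p + (i − 1)k) b^(p + p!).

Because 1 ≤ k ≤ p, k divides p!. Let t = p!/k (a positive integer) and take i = t + 1.
Then the number of a's is p + tk = p + p!, which equals the number of b's.
So xy^(t+1) z = a^(p + p!) b^(p + p!) has equally many a's and b's and is NOT in L.

This contradicts the pumping lemma, which requires xy^i z ∈ L for all i ≥ 0.
Hence L = {a^n b^m : n ≠ m, n,m ≥ 0} is not regular. ∎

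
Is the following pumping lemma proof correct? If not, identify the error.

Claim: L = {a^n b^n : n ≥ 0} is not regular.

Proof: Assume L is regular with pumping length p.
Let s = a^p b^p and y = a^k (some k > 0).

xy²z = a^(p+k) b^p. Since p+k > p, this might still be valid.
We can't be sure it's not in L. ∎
The proof is INCORRECT.

Error: The conclusion is wrong.
xy²z = a^(p+k) b^p is definitely NOT in L because the number of a's (p+k) ≠ number of b's (p).
The proof incorrectly doubts what is actually a valid contradiction.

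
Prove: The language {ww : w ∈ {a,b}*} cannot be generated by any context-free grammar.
Assume for contradiction that L is context-free, and let p ≥ 1 be the pumping length given by the pumping lemma for CFLs.
Choose s = a^p b^p a^p b^p. Then s ∈ L (take w = a^p b^p) and |s| = 4p ≥ p.
By the CFL pumping lemma, s = uvxyz for some u, v, x, y, z with |vxy| ≤ p, |vy| ≥ 1, and uv^i xy^i z ∈ L for every i ≥ 0.

Write s as four blocks A₁ B₁ A₂ B₂ with A₁ = A₂ = a^p and B₁ = B₂ = b^p. Since |vxy| ≤ p, the window vxy lies inside at most two adjacent blocks. Take i = 0 and let t = uxz, so |t| = 4p − |vy| with 1 ≤ |vy| ≤ p. If |t| is odd, t ∉ L immediately, so assume |vy| is even (hence |vy| ≥ 2) and |t|/2 = 2p − |vy|/2, which satisfies p ≤ |t|/2 ≤ 2p − 1.

Case 1 (vxy inside A₁B₁): t = a^(p−j) b^(p−l) a^p b^p with j + l = |vy|. The second half of t has length < 2p, so it is a suffix of the trailing a^p b^p and ends in b; the first half is a^(p−j) b^(p−l) a^((j+l)/2), which ends in a because (j+l)/2 ≥ 1. The halves differ, so t ∉ L.

Case 2 (vxy inside B₁A₂, straddling the middle): t = a^p b^(p−j) a^(p−l) b^p with j + l = |vy|. If t = ww, then w is a prefix of t of length ≥ p, so w begins with a^p; and w is a suffix of t of length ≥ p, so w ends with b^p. That forces |w| ≥ 2p, contradicting |w| = |t|/2 ≤ 2p − 1. So t ∉ L.

Case 3 (vxy inside A₂B₂): t = a^p b^p a^(p−j) b^(p−l) with j + l = |vy|. The first half of t is a prefix of a^p b^p, so it begins with a; the second half is b^((j+l)/2) a^(p−j) b^(p−l), which begins with b. The halves differ, so t ∉ L.

In every case uv⁰xy⁰z = uxz ∉ L.

This contradicts the CFL pumping lemma, which requires uv^i xy^i z ∈ L for all i ≥ 0.
Hence L = {ww : w ∈ {a,b}*} is not context-free. ∎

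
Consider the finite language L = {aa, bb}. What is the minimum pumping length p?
p = 3

For a finite language L, the pumping lemma holds vacuously if p > max|s| for s ∈ L.

The longest string in L = {aa, bb} has length 2.
If p = 3, then no string s ∈ L has |s| ≥ p, so the condition is vacuously true.

The minimum pumping length is p = 3.

Why no smaller p works: for any p ≤ 2, the longest string s ∈ L has |s| = 2 ≥ p, so it would
have to be pumpable; but pumping up (i = 2, 3, ...) produces ever longer strings, which cannot all lie in the
finite language L. So the pumping property fails for every p ≤ 2.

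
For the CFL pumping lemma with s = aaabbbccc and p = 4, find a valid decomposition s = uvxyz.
u='aa', v='a', x='bb', y='b', z='ccc'

For s = aaabbbccc with pumping length p = 4:

One valid decomposition:
- u = 'aa'
- v = 'a'
- x = 'bb'
- y = 'b'
- z = 'ccc'

Verification:
- uvxyz = 'aa' + 'a' + 'bb' + 'b' + 'ccc' = aaabbbccc ✓
- |vxy| = |'abbb'| = 4 ≤ 4 ✓
- |vy| = |'ab'| = 2 > 0 ✓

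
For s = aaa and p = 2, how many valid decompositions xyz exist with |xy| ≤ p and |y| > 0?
3

For s = 'aaa' with pumping length p = 2:

Constraints: |xy| ≤ 2, |y| > 0

Valid decompositions (|xy| ≤ p, |y| ≥ 1):
  • x='', y='a', z='aa'
  • x='a', y='a', z='a'
  • x='', y='aa', z='a'

Total count: 3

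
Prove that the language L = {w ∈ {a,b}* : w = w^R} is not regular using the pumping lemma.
Assume for contradiction that L is regular, and let p ≥ 1 be the pumping length given by the pumping lemma.
Choose s = a^p b a^p. Then s ∈ L (it reads the same in both directions) and |s| = 2p + 1 ≥ p.
By the pumping lemma, s = xyz for some x, y, z with |xy| ≤ p, |y| ≥ 1, and xy^i z ∈ L for every i ≥ 0.
Since |xy| ≤ p and the first p symbols of s are all a's, y = a^k for some k with 1 ≤ k ≤ p.

Take i = 0: xy⁰z = a^(p − k) b a^p.
Its reversal is a^p b a^(p − k). These differ because the block of a's before the unique b has length p − k in one and p in the other, and p − k ≠ p since k ≥ 1. So xy⁰z is not a palindrome, i.e. xy⁰z ∉ L.

This contradicts the pumping lemma, which requires xy^i z ∈ L for all i ≥ 0.
Hence L = {w ∈ {a,b}* : w = w^R} is not regular. ∎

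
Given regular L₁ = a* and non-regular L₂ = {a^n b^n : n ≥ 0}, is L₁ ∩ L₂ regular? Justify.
Yes — L₁ ∩ L₂ is regular.

A string of a* contains no b's, and the only string of {a^n b^n} with no b's is ε (n = 0). So L₁ ∩ L₂ = {ε}, a finite language, which is regular.

Note that the bare facts "L₁ regular, L₂ non-regular" do not settle the question by themselves: the closure of regular languages under ∪, ∩, complement and difference applies only when BOTH operands are regular. With a non-regular operand the result can come out regular or non-regular depending on the specific languages, so one has to work out L₁ ∩ L₂ for this particular pair, as above.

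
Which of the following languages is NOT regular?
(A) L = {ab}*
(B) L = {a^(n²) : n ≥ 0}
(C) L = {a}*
(B) {a^(n²) : n ≥ 0}

(B) L = {a^(n²) : n ≥ 0} is NOT regular.

The pumping lemma can be used to prove this:
After pumping, length is no longer a perfect square

The other languages are regular because they can be recognized by finite automata.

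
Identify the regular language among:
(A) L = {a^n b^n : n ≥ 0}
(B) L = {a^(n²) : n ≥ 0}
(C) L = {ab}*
(C) {ab}*

(C) L = {ab}* is regular.

This can be recognized by a finite automaton (DFA/NFA).
Regular expressions like {ab}* define regular languages.

The other choices are not regular:
- {a^(n²) : n ≥ 0}: After pumping, length is no longer a perfect square
- {a^n b^n : n ≥ 0}: After pumping, the number of a's and b's become unequal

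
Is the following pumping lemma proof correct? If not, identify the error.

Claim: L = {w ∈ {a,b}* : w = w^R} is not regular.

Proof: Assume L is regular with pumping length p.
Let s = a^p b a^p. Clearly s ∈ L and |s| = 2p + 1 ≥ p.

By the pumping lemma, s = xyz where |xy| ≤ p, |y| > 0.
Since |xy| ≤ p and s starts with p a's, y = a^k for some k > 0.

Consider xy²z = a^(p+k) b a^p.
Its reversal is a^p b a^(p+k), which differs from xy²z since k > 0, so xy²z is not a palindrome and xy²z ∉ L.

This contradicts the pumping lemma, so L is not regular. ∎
The proof is correct.

This proof is valid because:
1. s = a^p b a^p is in L and is chosen in terms of p, so |s| ≥ p holds for every p
2. The decomposition analysis is correct: |xy| ≤ p forces y to lie inside the leading a's
3. The contradiction is valid: a^(p+k) b a^p has more a's before the b than after it, so it is not a palindrome
4. The conclusion follows logically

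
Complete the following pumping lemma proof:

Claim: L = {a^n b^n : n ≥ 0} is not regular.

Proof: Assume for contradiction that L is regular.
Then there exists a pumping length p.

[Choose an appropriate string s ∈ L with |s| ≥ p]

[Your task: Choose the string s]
s = a^p b^p

This string is in L (has equal a's and b's) and has length 2p ≥ p.
Any decomposition xyz with |xy| ≤ p means y consists only of a's,
so pumping will unbalance the counts.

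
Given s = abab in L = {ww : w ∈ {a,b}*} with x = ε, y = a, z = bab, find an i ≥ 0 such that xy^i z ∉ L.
i = 2

xy²z = ε · aa · bab = aabab; aabab has odd length 5, so it cannot be written as ww and is not in L.
(Other choices also work, e.g. i = 0, 3; only i = 1 is guaranteed to stay in L since xy¹z = s.)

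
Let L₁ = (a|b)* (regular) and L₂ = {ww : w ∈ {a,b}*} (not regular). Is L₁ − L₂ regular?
No — L₁ − L₂ is not regular.

L₁ − L₂ is the complement of {ww} within {a,b}*. If it were regular, its complement {ww} would be regular as well (regular languages are closed under complement) — contradiction. So L₁ − L₂ is not regular.

Note that the bare facts "L₁ regular, L₂ non-regular" do not settle the question by themselves: the closure of regular languages under ∪, ∩, complement and difference applies only when BOTH operands are regular. With a non-regular operand the result can come out regular or non-regular depending on the specific languages, so one has to work out L₁ − L₂ for this particular pair, as above.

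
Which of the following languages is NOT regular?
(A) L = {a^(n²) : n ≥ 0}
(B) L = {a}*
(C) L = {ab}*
(A) {a^(n²) : n ≥ 0}

(A) L = {a^(n²) : n ≥ 0} is NOT regular.

The pumping lemma can be used to prove this:
After pumping, length is no longer a perfect square

The other languages are regular because they can be recognized by finite automata.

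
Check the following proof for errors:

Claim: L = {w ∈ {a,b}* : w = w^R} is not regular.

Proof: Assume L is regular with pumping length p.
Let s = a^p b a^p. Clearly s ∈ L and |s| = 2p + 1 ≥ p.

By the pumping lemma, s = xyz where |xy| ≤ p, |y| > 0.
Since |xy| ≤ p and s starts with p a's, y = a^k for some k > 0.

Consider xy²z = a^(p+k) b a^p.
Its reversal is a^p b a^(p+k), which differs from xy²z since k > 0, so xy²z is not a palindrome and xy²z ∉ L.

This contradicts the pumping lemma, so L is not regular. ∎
The proof is correct.

This proof is valid because:
1. s = a^p b a^p is in L and is chosen in terms of p, so |s| ≥ p holds for every p
2. The decomposition analysis is correct: |xy| ≤ p forces y to lie inside the leading a's
3. The contradiction is valid: a^(p+k) b a^p has more a's before the b than after it, so it is not a palindrome
4. The conclusion follows logically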